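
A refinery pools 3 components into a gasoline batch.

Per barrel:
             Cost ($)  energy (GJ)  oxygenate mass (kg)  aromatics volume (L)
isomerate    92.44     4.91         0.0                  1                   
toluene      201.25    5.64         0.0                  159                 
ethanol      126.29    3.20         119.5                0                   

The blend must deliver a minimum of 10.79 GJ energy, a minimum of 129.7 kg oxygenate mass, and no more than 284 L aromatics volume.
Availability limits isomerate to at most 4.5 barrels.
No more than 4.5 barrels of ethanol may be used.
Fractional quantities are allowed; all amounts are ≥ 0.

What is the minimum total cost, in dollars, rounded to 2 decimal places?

$274.82

Treat it as an LP. Let x1 = barrels of isomerate, x2 = barrels of toluene, x3 = barrels of ethanol.
min 92.44x1 + 201.25x2 + 126.29x3 s.t.:
  4.91x1 + 5.64x2 + 3.2x3 ≥ 10.79   (energy)
  119.5x3 ≥ 129.7   (oxygenate mass)
  1x1 + 159x2 ≤ 284   (aromatics volume)
  x1 ≤ 4.5
  x3 ≤ 4.5
  x1, x2, x3 ≥ 0.
The cheapest feasible vertex uses only isomerate, ethanol; toluene is not used. There the energy and oxygenate mass constraints are tight.
Solving gives x1 = 1.4902, x3 = 1.08536.
Total cost: 92.44·1.4902 + 126.29·1.08536 = 274.8242.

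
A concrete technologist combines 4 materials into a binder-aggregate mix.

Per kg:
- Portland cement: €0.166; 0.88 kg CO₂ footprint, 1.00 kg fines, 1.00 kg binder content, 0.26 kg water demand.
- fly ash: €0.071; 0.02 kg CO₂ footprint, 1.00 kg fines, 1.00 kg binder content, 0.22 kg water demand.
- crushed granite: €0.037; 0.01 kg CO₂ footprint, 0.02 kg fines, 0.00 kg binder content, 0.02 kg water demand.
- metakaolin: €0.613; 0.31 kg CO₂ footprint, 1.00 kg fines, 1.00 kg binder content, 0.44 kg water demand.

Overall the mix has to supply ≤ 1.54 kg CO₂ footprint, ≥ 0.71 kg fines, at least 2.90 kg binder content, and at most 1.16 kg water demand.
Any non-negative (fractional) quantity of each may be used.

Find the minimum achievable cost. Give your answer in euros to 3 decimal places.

This is a linear program. Let x1 = kg of Portland cement, x2 = kg of fly ash, x3 = kg of crushed granite, x4 = kg of metakaolin.
min 0.166x1 + 0.071x2 + 0.037x3 + 0.613x4 s.t.:
  0.88x1 + 0.02x2 + 0.01x3 + 0.31x4 ≤ 1.54   (CO₂ footprint)
  1x1 + 1x2 + 0.02x3 + 1x4 ≥ 0.71   (fines)
  1x1 + 1x2 + 1x4 ≥ 2.9   (binder content)
  0.26x1 + 0.22x2 + 0.02x3 + 0.44x4 ≤ 1.16   (water demand)
  x1, x2, x3, x4 ≥ 0.
The optimal basis is {fly ash}; Portland cement, crushed granite, metakaolin drop out. There the binder content constraint is tight.
Optimal quantities: fly ash = 2.9 kg.
Objective = 0.071·2.9 = 0.20590.

€0.206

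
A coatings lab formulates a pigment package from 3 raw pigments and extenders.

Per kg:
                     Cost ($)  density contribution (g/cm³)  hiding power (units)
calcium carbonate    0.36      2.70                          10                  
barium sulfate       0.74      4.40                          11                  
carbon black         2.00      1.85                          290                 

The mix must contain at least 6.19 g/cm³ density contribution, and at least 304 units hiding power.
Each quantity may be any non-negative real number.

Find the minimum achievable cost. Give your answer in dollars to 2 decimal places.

$2.57

Let x1 = kg of calcium carbonate, x2 = kg of barium sulfate, x3 = kg of carbon black.
min 0.36x1 + 0.74x2 + 2x3 s.t.:
  2.7x1 + 4.4x2 + 1.85x3 ≥ 6.19   (density contribution)
  10x1 + 11x2 + 290x3 ≥ 304   (hiding power)
  x1, x2, x3 ≥ 0.
At the optimum only calcium carbonate, carbon black are positive (barium sulfate = 0). The density contribution and hiding power requirements are met with equality.
Solving gives x1 = 1.612, x3 = 0.9927.
Hence cost = 0.36·1.612 + 2·0.9927 = $2.5657.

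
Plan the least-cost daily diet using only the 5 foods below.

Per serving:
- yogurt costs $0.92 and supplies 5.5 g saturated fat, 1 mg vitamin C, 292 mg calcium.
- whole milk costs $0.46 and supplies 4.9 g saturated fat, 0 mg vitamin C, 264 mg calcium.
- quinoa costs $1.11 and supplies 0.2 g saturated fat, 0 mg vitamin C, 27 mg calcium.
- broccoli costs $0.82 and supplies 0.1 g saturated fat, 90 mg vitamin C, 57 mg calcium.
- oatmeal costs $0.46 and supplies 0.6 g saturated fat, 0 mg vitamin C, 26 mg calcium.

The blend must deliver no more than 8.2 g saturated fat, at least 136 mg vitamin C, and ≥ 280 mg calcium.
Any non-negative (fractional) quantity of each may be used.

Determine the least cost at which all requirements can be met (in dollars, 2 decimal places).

Treat it as an LP. Let x1 = servings of yogurt, x2 = servings of whole milk, x3 = servings of quinoa, x4 = servings of broccoli, x5 = servings of oatmeal.
min 0.92x1 + 0.46x2 + 1.11x3 + 0.82x4 + 0.46x5 s.t.:
  5.5x1 + 4.9x2 + 0.2x3 + 0.1x4 + 0.6x5 ≤ 8.2   (saturated fat)
  1x1 + 90x4 ≥ 136   (vitamin C)
  292x1 + 264x2 + 27x3 + 57x4 + 26x5 ≥ 280   (calcium)
  x1, x2, x3, x4, x5 ≥ 0.
The optimal basis is {whole milk, broccoli}; yogurt, quinoa, oatmeal drop out. Binding constraints: vitamin C and calcium.
That vertex is x2 = 0.7343, x4 = 1.511.
Cost = 0.46·0.7343 + 0.82·1.511 = 1.5768.

$1.58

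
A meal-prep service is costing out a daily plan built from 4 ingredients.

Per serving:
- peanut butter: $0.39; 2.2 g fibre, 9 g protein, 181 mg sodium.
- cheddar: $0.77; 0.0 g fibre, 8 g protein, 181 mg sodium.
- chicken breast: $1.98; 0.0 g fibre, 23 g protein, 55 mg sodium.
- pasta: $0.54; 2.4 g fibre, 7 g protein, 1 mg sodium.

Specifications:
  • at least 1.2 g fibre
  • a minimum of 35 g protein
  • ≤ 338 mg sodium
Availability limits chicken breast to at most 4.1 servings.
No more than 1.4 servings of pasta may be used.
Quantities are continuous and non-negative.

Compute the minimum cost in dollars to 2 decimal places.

$2.26

Let x1 = servings of peanut butter, x2 = servings of cheddar, x3 = servings of chicken breast, x4 = servings of pasta.
Minimize 0.39x1 + 0.77x2 + 1.98x3 + 0.54x4 subject to:
  2.2x1 + 2.4x4 ≥ 1.2   (fibre)
  9x1 + 8x2 + 23x3 + 7x4 ≥ 35   (protein)
  181x1 + 181x2 + 55x3 + 1x4 ≤ 338   (sodium)
  x3 ≤ 4.1
  x4 ≤ 1.4
  x1, x2, x3, x4 ≥ 0.
At the optimum only peanut butter, chicken breast, pasta are positive (cheddar = 0). The protein, sodium, the pasta cap requirements are met with equality.
Solving gives x1 = 1.733, x3 = 0.4176, x4 = 1.4.
Hence cost = 0.39·1.733 + 1.98·0.4176 + 0.54·1.4 = $2.2587.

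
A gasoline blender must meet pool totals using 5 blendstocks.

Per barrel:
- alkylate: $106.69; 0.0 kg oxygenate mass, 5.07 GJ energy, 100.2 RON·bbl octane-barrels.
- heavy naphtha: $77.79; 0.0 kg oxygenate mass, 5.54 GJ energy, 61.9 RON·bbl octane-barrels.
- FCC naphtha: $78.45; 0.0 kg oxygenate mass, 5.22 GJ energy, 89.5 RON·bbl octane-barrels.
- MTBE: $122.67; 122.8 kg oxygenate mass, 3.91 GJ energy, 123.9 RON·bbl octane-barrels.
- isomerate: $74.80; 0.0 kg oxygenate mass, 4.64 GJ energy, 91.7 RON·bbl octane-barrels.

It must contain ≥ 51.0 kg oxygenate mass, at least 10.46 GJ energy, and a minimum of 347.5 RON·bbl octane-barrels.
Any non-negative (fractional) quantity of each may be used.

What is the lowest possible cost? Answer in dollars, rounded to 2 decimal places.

Let x1 = barrels of alkylate, x2 = barrels of heavy naphtha, x3 = barrels of FCC naphtha, x4 = barrels of MTBE, x5 = barrels of isomerate.
Minimize 106.69x1 + 77.79x2 + 78.45x3 + 122.67x4 + 74.8x5 subject to:
  122.8x4 ≥ 51   (oxygenate mass)
  5.07x1 + 5.54x2 + 5.22x3 + 3.91x4 + 4.64x5 ≥ 10.46   (energy)
  100.2x1 + 61.9x2 + 89.5x3 + 123.9x4 + 91.7x5 ≥ 347.5   (octane-barrels)
  x1, x2, x3, x4, x5 ≥ 0.
At the optimum only MTBE, isomerate are positive (alkylate, heavy naphtha, FCC naphtha = 0). Binding constraints: oxygenate mass and octane-barrels.
So MTBE = 0.41531 barrels, isomerate = 3.2284 barrels.
Objective = 122.67·0.41531 + 74.8·3.2284 = 292.4304.

$292.43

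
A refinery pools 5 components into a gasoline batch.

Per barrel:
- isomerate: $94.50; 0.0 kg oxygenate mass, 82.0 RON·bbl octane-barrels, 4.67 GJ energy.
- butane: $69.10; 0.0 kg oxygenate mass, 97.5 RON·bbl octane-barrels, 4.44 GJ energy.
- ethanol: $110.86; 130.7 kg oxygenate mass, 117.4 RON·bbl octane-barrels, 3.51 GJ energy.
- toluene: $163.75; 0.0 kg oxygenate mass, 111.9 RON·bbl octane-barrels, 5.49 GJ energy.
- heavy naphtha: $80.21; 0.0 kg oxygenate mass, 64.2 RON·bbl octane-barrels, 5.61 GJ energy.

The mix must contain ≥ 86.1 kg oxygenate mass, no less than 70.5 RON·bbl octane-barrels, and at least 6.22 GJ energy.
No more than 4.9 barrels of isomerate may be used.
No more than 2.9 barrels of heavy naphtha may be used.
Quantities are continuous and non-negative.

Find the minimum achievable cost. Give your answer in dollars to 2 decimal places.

This is a linear program. Let x1 = barrels of isomerate, x2 = barrels of butane, x3 = barrels of ethanol, x4 = barrels of toluene, x5 = barrels of heavy naphtha.
Minimise 94.5x1 + 69.1x2 + 110.86x3 + 163.75x4 + 80.21x5 with:
  130.7x3 ≥ 86.1   (oxygenate mass)
  82x1 + 97.5x2 + 117.4x3 + 111.9x4 + 64.2x5 ≥ 70.5   (octane-barrels)
  4.67x1 + 4.44x2 + 3.51x3 + 5.49x4 + 5.61x5 ≥ 6.22   (energy)
  x1 ≤ 4.9
  x5 ≤ 2.9
  x1, x2, x3, x4, x5 ≥ 0.
The optimal basis is {ethanol, heavy naphtha}; isomerate, butane, toluene drop out. There the oxygenate mass and energy constraints are tight.
So ethanol = 0.65876 barrels, heavy naphtha = 0.69657 barrels.
Hence cost = 110.86·0.65876 + 80.21·0.69657 = $128.9020.

$128.90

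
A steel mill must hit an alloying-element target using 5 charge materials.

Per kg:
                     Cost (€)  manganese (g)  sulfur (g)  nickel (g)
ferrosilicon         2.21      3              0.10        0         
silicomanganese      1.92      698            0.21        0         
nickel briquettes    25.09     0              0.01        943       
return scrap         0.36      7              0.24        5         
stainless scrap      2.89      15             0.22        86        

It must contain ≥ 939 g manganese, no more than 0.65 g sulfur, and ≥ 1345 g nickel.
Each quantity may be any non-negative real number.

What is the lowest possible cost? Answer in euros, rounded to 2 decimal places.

Set it up as a linear program. Let x1 = kg of ferrosilicon, x2 = kg of silicomanganese, x3 = kg of nickel briquettes, x4 = kg of return scrap, x5 = kg of stainless scrap.
min 2.21x1 + 1.92x2 + 25.09x3 + 0.36x4 + 2.89x5 subject to:
  3x1 + 698x2 + 7x4 + 15x5 ≥ 939   (manganese)
  0.1x1 + 0.21x2 + 0.01x3 + 0.24x4 + 0.22x5 ≤ 0.65   (sulfur)
  943x3 + 5x4 + 86x5 ≥ 1345   (nickel)
  x1, x2, x3, x4, x5 ≥ 0.
The optimal basis is {silicomanganese, nickel briquettes}; ferrosilicon, return scrap, stainless scrap drop out. There the manganese and nickel constraints are tight.
Solving gives x2 = 1.3453, x3 = 1.4263.
Cost = 1.92·1.3453 + 25.09·1.4263 = 38.3688.

€38.37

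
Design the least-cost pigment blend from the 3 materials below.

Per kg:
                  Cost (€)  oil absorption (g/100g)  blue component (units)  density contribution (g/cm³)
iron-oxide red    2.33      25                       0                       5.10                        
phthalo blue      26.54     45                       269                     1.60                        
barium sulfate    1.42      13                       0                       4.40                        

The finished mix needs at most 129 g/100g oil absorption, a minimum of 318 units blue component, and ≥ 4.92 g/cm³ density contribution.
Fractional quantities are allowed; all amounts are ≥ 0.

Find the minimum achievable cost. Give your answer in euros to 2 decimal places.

€32.35

Treat it as an LP. Let x1 = kg of iron-oxide red, x2 = kg of phthalo blue, x3 = kg of barium sulfate.
Minimise 2.33x1 + 26.54x2 + 1.42x3 with:
  25x1 + 45x2 + 13x3 ≤ 129   (oil absorption)
  269x2 ≥ 318   (blue component)
  5.1x1 + 1.6x2 + 4.4x3 ≥ 4.92   (density contribution)
  x1, x2, x3 ≥ 0.
The minimum-cost mix takes nothing from iron-oxide red — only phthalo blue, barium sulfate. Binding constraints: blue component and density contribution.
So phthalo blue = 1.182 kg, barium sulfate = 0.6883 kg.
Objective = 26.54·1.182 + 1.42·0.6883 = 32.3477.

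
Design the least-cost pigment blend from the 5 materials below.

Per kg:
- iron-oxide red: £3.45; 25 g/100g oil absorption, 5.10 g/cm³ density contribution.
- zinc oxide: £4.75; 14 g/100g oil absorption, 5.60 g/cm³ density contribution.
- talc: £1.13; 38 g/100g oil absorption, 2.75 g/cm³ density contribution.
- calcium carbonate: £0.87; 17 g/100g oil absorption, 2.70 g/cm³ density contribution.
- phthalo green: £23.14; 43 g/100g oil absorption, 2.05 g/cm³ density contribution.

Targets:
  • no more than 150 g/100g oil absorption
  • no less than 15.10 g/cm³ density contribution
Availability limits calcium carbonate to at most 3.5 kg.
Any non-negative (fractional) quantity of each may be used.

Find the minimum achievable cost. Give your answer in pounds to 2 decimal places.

Let x1 = kg of iron-oxide red, x2 = kg of zinc oxide, x3 = kg of talc, x4 = kg of calcium carbonate, x5 = kg of phthalo green.
Minimize 3.45x1 + 4.75x2 + 1.13x3 + 0.87x4 + 23.14x5 with:
  25x1 + 14x2 + 38x3 + 17x4 + 43x5 ≤ 150   (oil absorption)
  5.1x1 + 5.6x2 + 2.75x3 + 2.7x4 + 2.05x5 ≥ 15.1   (density contribution)
  x4 ≤ 3.5
  x1, x2, x3, x4, x5 ≥ 0.
The cheapest feasible vertex uses only talc, calcium carbonate; iron-oxide red, zinc oxide, phthalo green are not used. Binding constraints: density contribution and the calcium carbonate cap.
Optimal quantities: talc = 2.055 kg, calcium carbonate = 3.5 kg.
Hence cost = 1.13·2.055 + 0.87·3.5 = £5.3672.

£5.37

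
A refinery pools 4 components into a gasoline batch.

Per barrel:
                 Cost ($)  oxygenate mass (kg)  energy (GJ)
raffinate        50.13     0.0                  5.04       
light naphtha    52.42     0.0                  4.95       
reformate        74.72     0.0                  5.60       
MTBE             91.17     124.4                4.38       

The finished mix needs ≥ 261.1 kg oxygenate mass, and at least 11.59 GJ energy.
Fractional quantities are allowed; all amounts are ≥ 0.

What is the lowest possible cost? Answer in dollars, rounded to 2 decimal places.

This is a linear program. Let x1 = barrels of raffinate, x2 = barrels of light naphtha, x3 = barrels of reformate, x4 = barrels of MTBE.
min 50.13x1 + 52.42x2 + 74.72x3 + 91.17x4 subject to:
  124.4x4 ≥ 261.1   (oxygenate mass)
  5.04x1 + 4.95x2 + 5.6x3 + 4.38x4 ≥ 11.59   (energy)
  x1, x2, x3, x4 ≥ 0.
The minimum-cost mix takes nothing from light naphtha, reformate — only raffinate, MTBE. There the oxygenate mass and energy constraints are tight.
That vertex is x1 = 0.47558, x4 = 2.0989.
Total cost: 50.13·0.47558 + 91.17·2.0989 = 215.1975.

$215.20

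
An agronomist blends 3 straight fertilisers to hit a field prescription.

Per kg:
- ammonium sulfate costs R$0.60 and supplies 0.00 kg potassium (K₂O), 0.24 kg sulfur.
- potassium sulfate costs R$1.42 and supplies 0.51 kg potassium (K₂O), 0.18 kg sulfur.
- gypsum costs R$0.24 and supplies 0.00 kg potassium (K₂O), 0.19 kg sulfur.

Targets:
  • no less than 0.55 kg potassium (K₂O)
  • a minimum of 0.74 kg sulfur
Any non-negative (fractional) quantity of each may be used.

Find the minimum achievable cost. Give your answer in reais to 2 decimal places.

R$2.22

Let x1 = kg of ammonium sulfate, x2 = kg of potassium sulfate, x3 = kg of gypsum.
Minimize 0.6x1 + 1.42x2 + 0.24x3 with:
  0.51x2 ≥ 0.55   (potassium (K₂O))
  0.24x1 + 0.18x2 + 0.19x3 ≥ 0.74   (sulfur)
  x1, x2, x3 ≥ 0.
The minimum-cost mix takes nothing from ammonium sulfate — only potassium sulfate, gypsum. There the potassium (K₂O) and sulfur constraints are tight.
So potassium sulfate = 1.078 kg, gypsum = 2.873 kg.
Hence cost = 1.42·1.078 + 0.24·2.873 = R$2.2203.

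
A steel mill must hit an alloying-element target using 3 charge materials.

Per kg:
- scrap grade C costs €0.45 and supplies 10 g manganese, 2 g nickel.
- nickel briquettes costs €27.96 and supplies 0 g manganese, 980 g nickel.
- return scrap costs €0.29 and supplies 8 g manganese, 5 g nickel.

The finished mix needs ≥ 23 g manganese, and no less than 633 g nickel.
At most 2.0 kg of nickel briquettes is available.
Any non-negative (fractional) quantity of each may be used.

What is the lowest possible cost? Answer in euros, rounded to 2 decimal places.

This is a linear program. Let x1 = kg of scrap grade C, x2 = kg of nickel briquettes, x3 = kg of return scrap.
Minimize 0.45x1 + 27.96x2 + 0.29x3 with:
  10x1 + 8x3 ≥ 23   (manganese)
  2x1 + 980x2 + 5x3 ≥ 633   (nickel)
  x2 ≤ 2
  x1, x2, x3 ≥ 0.
The optimal basis is {nickel briquettes, return scrap}; scrap grade C drops out. Binding constraints: manganese and nickel.
Optimal quantities: nickel briquettes = 0.6312 kg, return scrap = 2.875 kg.
Total cost: 27.96·0.6312 + 0.29·2.875 = 18.4821.

€18.48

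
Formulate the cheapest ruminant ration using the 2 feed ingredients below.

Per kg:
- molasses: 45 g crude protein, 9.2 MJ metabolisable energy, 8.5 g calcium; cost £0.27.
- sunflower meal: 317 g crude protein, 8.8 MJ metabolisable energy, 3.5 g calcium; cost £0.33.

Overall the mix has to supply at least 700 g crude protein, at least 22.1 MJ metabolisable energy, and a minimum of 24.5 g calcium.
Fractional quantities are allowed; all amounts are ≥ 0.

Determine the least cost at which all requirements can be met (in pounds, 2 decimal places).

Set it up as a linear program. Let x1 = kg of molasses, x2 = kg of sunflower meal.
min 0.27x1 + 0.33x2 subject to:
  45x1 + 317x2 ≥ 700   (crude protein)
  9.2x1 + 8.8x2 ≥ 22.1   (metabolisable energy)
  8.5x1 + 3.5x2 ≥ 24.5   (calcium)
  x1, x2 ≥ 0.
Both inputs are positive at the optimum. There the crude protein and calcium constraints are tight.
So molasses = 2.096 kg, sunflower meal = 1.911 kg.
Total cost: 0.27·2.096 + 0.33·1.911 = 1.1966.

£1.20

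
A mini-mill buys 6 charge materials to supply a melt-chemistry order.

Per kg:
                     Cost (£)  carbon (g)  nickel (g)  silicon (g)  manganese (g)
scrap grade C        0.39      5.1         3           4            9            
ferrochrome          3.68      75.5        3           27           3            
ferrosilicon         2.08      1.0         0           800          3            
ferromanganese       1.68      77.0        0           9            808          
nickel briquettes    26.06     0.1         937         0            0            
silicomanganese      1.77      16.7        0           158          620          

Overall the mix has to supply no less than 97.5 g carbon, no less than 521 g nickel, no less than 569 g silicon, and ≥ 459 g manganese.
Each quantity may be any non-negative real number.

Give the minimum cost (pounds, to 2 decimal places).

£18.05

Let x1 = kg of scrap grade C, x2 = kg of ferrochrome, x3 = kg of ferrosilicon, x4 = kg of ferromanganese, x5 = kg of nickel briquettes, x6 = kg of silicomanganese.
Minimize 0.39x1 + 3.68x2 + 2.08x3 + 1.68x4 + 26.06x5 + 1.77x6 s.t.:
  5.1x1 + 75.5x2 + 1x3 + 77x4 + 0.1x5 + 16.7x6 ≥ 97.5   (carbon)
  3x1 + 3x2 + 937x5 ≥ 521   (nickel)
  4x1 + 27x2 + 800x3 + 9x4 + 158x6 ≥ 569   (silicon)
  9x1 + 3x2 + 3x3 + 808x4 + 620x6 ≥ 459   (manganese)
  x1, x2, x3, x4, x5, x6 ≥ 0.
The optimal basis is {ferrosilicon, ferromanganese, nickel briquettes}; scrap grade C, ferrochrome, silicomanganese drop out. The carbon, nickel, silicon requirements are met with equality.
So ferrosilicon = 0.6971 kg, ferromanganese = 1.256 kg, nickel briquettes = 0.556 kg.
Objective = 2.08·0.6971 + 1.68·1.256 + 26.06·0.556 = 18.0494.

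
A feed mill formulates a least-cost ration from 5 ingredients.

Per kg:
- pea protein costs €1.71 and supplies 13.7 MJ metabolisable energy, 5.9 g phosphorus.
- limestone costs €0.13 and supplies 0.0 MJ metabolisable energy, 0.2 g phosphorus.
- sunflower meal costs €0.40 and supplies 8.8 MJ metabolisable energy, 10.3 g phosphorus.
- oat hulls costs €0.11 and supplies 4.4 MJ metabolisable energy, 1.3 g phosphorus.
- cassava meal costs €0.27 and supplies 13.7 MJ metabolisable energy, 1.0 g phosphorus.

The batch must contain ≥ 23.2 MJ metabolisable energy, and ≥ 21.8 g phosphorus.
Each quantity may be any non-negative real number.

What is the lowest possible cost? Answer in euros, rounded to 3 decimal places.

Let x1 = kg of pea protein, x2 = kg of limestone, x3 = kg of sunflower meal, x4 = kg of oat hulls, x5 = kg of cassava meal.
Minimize 1.71x1 + 0.13x2 + 0.4x3 + 0.11x4 + 0.27x5 with:
  13.7x1 + 8.8x3 + 4.4x4 + 13.7x5 ≥ 23.2   (metabolisable energy)
  5.9x1 + 0.2x2 + 10.3x3 + 1.3x4 + 1x5 ≥ 21.8   (phosphorus)
  x1, x2, x3, x4, x5 ≥ 0.
The optimal basis is {sunflower meal, cassava meal}; pea protein, limestone, oat hulls drop out. There the metabolisable energy and phosphorus constraints are tight.
So sunflower meal = 2.082 kg, cassava meal = 0.3561 kg.
Hence cost = 0.4·2.082 + 0.27·0.3561 = €0.92895.

€0.929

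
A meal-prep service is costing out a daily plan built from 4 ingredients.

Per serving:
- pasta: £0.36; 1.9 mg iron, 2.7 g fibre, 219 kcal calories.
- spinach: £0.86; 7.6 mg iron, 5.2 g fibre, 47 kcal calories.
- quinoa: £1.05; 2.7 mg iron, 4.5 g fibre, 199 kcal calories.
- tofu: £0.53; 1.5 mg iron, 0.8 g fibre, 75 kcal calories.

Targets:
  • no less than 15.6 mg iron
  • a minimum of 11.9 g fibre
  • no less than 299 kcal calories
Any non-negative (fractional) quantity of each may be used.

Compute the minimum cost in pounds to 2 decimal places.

£1.91

This is a linear program. Let x1 = servings of pasta, x2 = servings of spinach, x3 = servings of quinoa, x4 = servings of tofu.
Minimize 0.36x1 + 0.86x2 + 1.05x3 + 0.53x4 with:
  1.9x1 + 7.6x2 + 2.7x3 + 1.5x4 ≥ 15.6   (iron)
  2.7x1 + 5.2x2 + 4.5x3 + 0.8x4 ≥ 11.9   (fibre)
  219x1 + 47x2 + 199x3 + 75x4 ≥ 299   (calories)
  x1, x2, x3, x4 ≥ 0.
The optimal basis is {pasta, spinach}; quinoa, tofu drop out. The iron and calories requirements are met with equality.
That vertex is x1 = 0.9772, x2 = 1.808.
Hence cost = 0.36·0.9772 + 0.86·1.808 = £1.9067.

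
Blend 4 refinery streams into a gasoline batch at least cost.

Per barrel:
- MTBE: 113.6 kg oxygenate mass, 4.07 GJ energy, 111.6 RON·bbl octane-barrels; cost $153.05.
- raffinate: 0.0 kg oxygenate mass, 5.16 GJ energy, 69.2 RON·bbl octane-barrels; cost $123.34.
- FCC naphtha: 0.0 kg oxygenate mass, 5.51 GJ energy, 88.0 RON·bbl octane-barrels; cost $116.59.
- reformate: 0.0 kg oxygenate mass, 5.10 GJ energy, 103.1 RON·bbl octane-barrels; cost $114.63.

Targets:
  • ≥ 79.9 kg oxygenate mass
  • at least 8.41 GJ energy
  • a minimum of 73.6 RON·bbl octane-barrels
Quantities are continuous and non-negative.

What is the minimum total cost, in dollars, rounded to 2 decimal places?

Treat it as an LP. Let x1 = barrels of MTBE, x2 = barrels of raffinate, x3 = barrels of FCC naphtha, x4 = barrels of reformate.
Minimise 153.05x1 + 123.34x2 + 116.59x3 + 114.63x4 subject to:
  113.6x1 ≥ 79.9   (oxygenate mass)
  4.07x1 + 5.16x2 + 5.51x3 + 5.1x4 ≥ 8.41   (energy)
  111.6x1 + 69.2x2 + 88x3 + 103.1x4 ≥ 73.6   (octane-barrels)
  x1, x2, x3, x4 ≥ 0.
The minimum-cost mix takes nothing from raffinate, reformate — only MTBE, FCC naphtha. The oxygenate mass and energy requirements are met with equality.
Optimal quantities: MTBE = 0.70335 barrels, FCC naphtha = 1.0068 barrels.
Objective = 153.05·0.70335 + 116.59·1.0068 = 225.0305.

$225.03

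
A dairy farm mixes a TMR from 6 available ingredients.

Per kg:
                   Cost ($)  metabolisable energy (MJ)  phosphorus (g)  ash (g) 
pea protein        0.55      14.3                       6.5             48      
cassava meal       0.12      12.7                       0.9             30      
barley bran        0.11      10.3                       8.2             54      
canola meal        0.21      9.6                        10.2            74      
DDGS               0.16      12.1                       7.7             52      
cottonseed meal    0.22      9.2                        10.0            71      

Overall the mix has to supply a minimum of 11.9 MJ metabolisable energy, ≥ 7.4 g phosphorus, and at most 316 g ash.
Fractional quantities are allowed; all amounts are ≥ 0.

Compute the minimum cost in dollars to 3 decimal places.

Let x1 = kg of pea protein, x2 = kg of cassava meal, x3 = kg of barley bran, x4 = kg of canola meal, x5 = kg of DDGS, x6 = kg of cottonseed meal.
min 0.55x1 + 0.12x2 + 0.11x3 + 0.21x4 + 0.16x5 + 0.22x6 with:
  14.3x1 + 12.7x2 + 10.3x3 + 9.6x4 + 12.1x5 + 9.2x6 ≥ 11.9   (metabolisable energy)
  6.5x1 + 0.9x2 + 8.2x3 + 10.2x4 + 7.7x5 + 10x6 ≥ 7.4   (phosphorus)
  48x1 + 30x2 + 54x3 + 74x4 + 52x5 + 71x6 ≤ 316   (ash)
  x1, x2, x3, x4, x5, x6 ≥ 0.
The minimum-cost mix takes nothing from pea protein, canola meal, DDGS, cottonseed meal — only cassava meal, barley bran. The metabolisable energy and phosphorus requirements are met with equality.
So cassava meal = 0.2252 kg, barley bran = 0.8777 kg.
Cost = 0.12·0.2252 + 0.11·0.8777 = 0.12357.

$0.124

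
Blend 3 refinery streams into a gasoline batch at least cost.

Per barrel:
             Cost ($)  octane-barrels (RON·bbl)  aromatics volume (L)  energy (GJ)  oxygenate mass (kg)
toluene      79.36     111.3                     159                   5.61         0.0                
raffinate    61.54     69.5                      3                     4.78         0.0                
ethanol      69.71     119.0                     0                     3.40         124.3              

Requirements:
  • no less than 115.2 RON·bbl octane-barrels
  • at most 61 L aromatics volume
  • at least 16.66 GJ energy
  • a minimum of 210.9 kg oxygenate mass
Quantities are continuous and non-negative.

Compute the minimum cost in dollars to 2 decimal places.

$258.50

Let x1 = barrels of toluene, x2 = barrels of raffinate, x3 = barrels of ethanol.
Minimise 79.36x1 + 61.54x2 + 69.71x3 s.t.:
  111.3x1 + 69.5x2 + 119x3 ≥ 115.2   (octane-barrels)
  159x1 + 3x2 ≤ 61   (aromatics volume)
  5.61x1 + 4.78x2 + 3.4x3 ≥ 16.66   (energy)
  124.3x3 ≥ 210.9   (oxygenate mass)
  x1, x2, x3 ≥ 0.
The cheapest feasible vertex uses only raffinate, ethanol; toluene is not used. Binding constraints: energy and oxygenate mass.
So raffinate = 2.2785 barrels, ethanol = 1.6967 barrels.
Objective = 61.54·2.2785 + 69.71·1.6967 = 258.4958.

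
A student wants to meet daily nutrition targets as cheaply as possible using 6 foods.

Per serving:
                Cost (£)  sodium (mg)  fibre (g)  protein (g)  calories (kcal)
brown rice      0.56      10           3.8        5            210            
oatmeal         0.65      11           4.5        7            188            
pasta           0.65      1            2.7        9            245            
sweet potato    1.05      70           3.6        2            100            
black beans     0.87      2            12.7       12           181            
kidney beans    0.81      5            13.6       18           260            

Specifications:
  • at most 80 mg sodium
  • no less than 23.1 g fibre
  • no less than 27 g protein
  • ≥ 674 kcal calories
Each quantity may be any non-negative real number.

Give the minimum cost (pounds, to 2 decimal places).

Let x1 = servings of brown rice, x2 = servings of oatmeal, x3 = servings of pasta, x4 = servings of sweet potato, x5 = servings of black beans, x6 = servings of kidney beans.
Minimize 0.56x1 + 0.65x2 + 0.65x3 + 1.05x4 + 0.87x5 + 0.81x6 with:
  10x1 + 11x2 + 1x3 + 70x4 + 2x5 + 5x6 ≤ 80   (sodium)
  3.8x1 + 4.5x2 + 2.7x3 + 3.6x4 + 12.7x5 + 13.6x6 ≥ 23.1   (fibre)
  5x1 + 7x2 + 9x3 + 2x4 + 12x5 + 18x6 ≥ 27   (protein)
  210x1 + 188x2 + 245x3 + 100x4 + 181x5 + 260x6 ≥ 674   (calories)
  x1, x2, x3, x4, x5, x6 ≥ 0.
At the optimum only brown rice, kidney beans are positive (oatmeal, pasta, sweet potato, black beans = 0). There the fibre and calories constraints are tight.
Optimal quantities: brown rice = 1.692 servings, kidney beans = 1.226 servings.
Cost = 0.56·1.692 + 0.81·1.226 = 1.9406.

£1.94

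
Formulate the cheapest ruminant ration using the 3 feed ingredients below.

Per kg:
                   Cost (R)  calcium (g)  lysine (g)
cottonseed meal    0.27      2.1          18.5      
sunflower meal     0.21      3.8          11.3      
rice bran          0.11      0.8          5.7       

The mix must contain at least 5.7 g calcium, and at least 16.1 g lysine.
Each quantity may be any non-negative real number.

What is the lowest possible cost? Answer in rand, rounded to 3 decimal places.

Let x1 = kg of cottonseed meal, x2 = kg of sunflower meal, x3 = kg of rice bran.
Minimise 0.27x1 + 0.21x2 + 0.11x3 subject to:
  2.1x1 + 3.8x2 + 0.8x3 ≥ 5.7   (calcium)
  18.5x1 + 11.3x2 + 5.7x3 ≥ 16.1   (lysine)
  x1, x2, x3 ≥ 0.
The optimal basis is {sunflower meal}; cottonseed meal, rice bran drop out. Binding constraint: calcium.
So sunflower meal = 1.5 kg.
Cost = 0.21·1.5 = 0.31500.

R0.315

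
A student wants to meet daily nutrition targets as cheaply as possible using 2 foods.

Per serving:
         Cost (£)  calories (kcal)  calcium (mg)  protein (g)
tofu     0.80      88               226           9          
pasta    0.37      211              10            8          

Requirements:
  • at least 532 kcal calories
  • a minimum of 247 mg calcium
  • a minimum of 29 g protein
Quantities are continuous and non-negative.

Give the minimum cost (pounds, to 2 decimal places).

£1.72

Treat it as an LP. Let x1 = servings of tofu, x2 = servings of pasta.
Minimize 0.8x1 + 0.37x2 with:
  88x1 + 211x2 ≥ 532   (calories)
  226x1 + 10x2 ≥ 247   (calcium)
  9x1 + 8x2 ≥ 29   (protein)
  x1, x2 ≥ 0.
Both inputs are positive at the optimum. The calcium and protein requirements are met with equality.
So tofu = 0.9814 servings, pasta = 2.521 servings.
Hence cost = 0.8·0.9814 + 0.37·2.521 = £1.7179.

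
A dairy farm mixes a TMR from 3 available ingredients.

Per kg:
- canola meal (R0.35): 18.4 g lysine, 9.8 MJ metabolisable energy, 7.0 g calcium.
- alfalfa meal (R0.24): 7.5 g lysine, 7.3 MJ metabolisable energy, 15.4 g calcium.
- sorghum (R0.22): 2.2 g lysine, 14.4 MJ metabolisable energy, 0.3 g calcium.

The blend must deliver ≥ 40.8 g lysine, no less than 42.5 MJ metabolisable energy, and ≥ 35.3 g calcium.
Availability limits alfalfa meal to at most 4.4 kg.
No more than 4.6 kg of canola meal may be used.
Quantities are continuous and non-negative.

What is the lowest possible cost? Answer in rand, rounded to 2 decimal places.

R1.14

Set it up as a linear program. Let x1 = kg of canola meal, x2 = kg of alfalfa meal, x3 = kg of sorghum.
min 0.35x1 + 0.24x2 + 0.22x3 with:
  18.4x1 + 7.5x2 + 2.2x3 ≥ 40.8   (lysine)
  9.8x1 + 7.3x2 + 14.4x3 ≥ 42.5   (metabolisable energy)
  7x1 + 15.4x2 + 0.3x3 ≥ 35.3   (calcium)
  x2 ≤ 4.4
  x1 ≤ 4.6
  x1, x2, x3 ≥ 0.
The optimal mix uses every input. Binding constraints: lysine, metabolisable energy, calcium.
Optimal quantities: canola meal = 1.415 kg, alfalfa meal = 1.626 kg, sorghum = 1.164 kg.
Objective = 0.35·1.415 + 0.24·1.626 + 0.22·1.164 = 1.1416.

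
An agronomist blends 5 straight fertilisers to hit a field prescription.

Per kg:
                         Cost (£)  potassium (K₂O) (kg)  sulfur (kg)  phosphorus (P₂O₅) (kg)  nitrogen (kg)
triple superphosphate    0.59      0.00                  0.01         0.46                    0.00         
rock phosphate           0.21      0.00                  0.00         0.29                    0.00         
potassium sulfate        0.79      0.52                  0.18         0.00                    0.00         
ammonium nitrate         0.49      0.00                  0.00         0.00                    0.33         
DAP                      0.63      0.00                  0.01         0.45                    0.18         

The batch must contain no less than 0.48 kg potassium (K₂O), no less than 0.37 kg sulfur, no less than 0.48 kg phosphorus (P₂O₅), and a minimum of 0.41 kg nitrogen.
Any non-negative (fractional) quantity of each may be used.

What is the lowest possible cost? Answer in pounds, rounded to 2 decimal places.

Set it up as a linear program. Let x1 = kg of triple superphosphate, x2 = kg of rock phosphate, x3 = kg of potassium sulfate, x4 = kg of ammonium nitrate, x5 = kg of DAP.
Minimise 0.59x1 + 0.21x2 + 0.79x3 + 0.49x4 + 0.63x5 s.t.:
  0.52x3 ≥ 0.48   (potassium (K₂O))
  0.01x1 + 0.18x3 + 0.01x5 ≥ 0.37   (sulfur)
  0.46x1 + 0.29x2 + 0.45x5 ≥ 0.48   (phosphorus (P₂O₅))
  0.33x4 + 0.18x5 ≥ 0.41   (nitrogen)
  x1, x2, x3, x4, x5 ≥ 0.
At the optimum only potassium sulfate, ammonium nitrate, DAP are positive (triple superphosphate, rock phosphate = 0). Binding constraints: sulfur, phosphorus (P₂O₅), nitrogen.
Solving gives x3 = 1.996, x4 = 0.6606, x5 = 1.067.
Total cost: 0.79·1.996 + 0.49·0.6606 + 0.63·1.067 = 2.5727.

£2.57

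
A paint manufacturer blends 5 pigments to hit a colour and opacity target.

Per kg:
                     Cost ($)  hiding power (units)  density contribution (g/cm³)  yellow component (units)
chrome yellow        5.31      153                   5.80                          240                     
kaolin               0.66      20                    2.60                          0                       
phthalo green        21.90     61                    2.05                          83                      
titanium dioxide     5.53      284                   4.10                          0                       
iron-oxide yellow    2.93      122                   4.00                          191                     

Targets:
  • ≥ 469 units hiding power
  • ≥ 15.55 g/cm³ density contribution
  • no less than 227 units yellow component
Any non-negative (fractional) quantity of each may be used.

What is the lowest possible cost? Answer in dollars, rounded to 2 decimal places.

This is a linear program. Let x1 = kg of chrome yellow, x2 = kg of kaolin, x3 = kg of phthalo green, x4 = kg of titanium dioxide, x5 = kg of iron-oxide yellow.
Minimize 5.31x1 + 0.66x2 + 21.9x3 + 5.53x4 + 2.93x5 subject to:
  153x1 + 20x2 + 61x3 + 284x4 + 122x5 ≥ 469   (hiding power)
  5.8x1 + 2.6x2 + 2.05x3 + 4.1x4 + 4x5 ≥ 15.55   (density contribution)
  240x1 + 83x3 + 191x5 ≥ 227   (yellow component)
  x1, x2, x3, x4, x5 ≥ 0.
The optimal basis is {kaolin, titanium dioxide, iron-oxide yellow}; chrome yellow, phthalo green drop out. Binding constraints: hiding power, density contribution, yellow component.
Optimal quantities: kaolin = 2.647 kg, titanium dioxide = 0.9544 kg, iron-oxide yellow = 1.188 kg.
Objective = 0.66·2.647 + 5.53·0.9544 + 2.93·1.188 = 10.5057.

$10.51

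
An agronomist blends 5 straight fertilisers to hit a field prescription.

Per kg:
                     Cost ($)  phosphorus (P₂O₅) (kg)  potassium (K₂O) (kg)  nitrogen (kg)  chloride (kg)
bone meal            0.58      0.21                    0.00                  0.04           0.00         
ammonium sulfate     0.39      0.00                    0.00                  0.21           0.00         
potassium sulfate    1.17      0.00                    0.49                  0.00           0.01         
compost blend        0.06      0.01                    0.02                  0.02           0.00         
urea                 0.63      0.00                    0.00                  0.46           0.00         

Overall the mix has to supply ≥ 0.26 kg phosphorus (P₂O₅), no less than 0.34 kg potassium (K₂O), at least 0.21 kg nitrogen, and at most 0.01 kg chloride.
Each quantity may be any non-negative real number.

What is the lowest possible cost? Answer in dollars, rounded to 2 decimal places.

Set it up as a linear program. Let x1 = kg of bone meal, x2 = kg of ammonium sulfate, x3 = kg of potassium sulfate, x4 = kg of compost blend, x5 = kg of urea.
Minimize 0.58x1 + 0.39x2 + 1.17x3 + 0.06x4 + 0.63x5 subject to:
  0.21x1 + 0.01x4 ≥ 0.26   (phosphorus (P₂O₅))
  0.49x3 + 0.02x4 ≥ 0.34   (potassium (K₂O))
  0.04x1 + 0.21x2 + 0.02x4 + 0.46x5 ≥ 0.21   (nitrogen)
  0.01x3 ≤ 0.01   (chloride)
  x1, x2, x3, x4, x5 ≥ 0.
At the optimum only bone meal, compost blend are positive (ammonium sulfate, potassium sulfate, urea = 0). Binding constraints: phosphorus (P₂O₅) and potassium (K₂O).
Solving gives x1 = 0.4286, x4 = 17.
Total cost: 0.58·0.4286 + 0.06·17 = 1.2686.

$1.27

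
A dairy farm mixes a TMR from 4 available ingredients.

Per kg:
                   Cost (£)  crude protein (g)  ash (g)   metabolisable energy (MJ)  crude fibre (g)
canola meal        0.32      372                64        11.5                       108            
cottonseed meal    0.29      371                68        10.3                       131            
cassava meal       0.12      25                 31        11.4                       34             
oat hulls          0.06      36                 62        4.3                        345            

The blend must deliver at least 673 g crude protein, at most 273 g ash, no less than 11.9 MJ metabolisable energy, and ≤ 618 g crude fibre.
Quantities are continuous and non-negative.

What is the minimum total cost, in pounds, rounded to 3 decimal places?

£0.526

This is a linear program. Let x1 = kg of canola meal, x2 = kg of cottonseed meal, x3 = kg of cassava meal, x4 = kg of oat hulls.
Minimize 0.32x1 + 0.29x2 + 0.12x3 + 0.06x4 s.t.:
  372x1 + 371x2 + 25x3 + 36x4 ≥ 673   (crude protein)
  64x1 + 68x2 + 31x3 + 62x4 ≤ 273   (ash)
  11.5x1 + 10.3x2 + 11.4x3 + 4.3x4 ≥ 11.9   (metabolisable energy)
  108x1 + 131x2 + 34x3 + 345x4 ≤ 618   (crude fibre)
  x1, x2, x3, x4 ≥ 0.
The minimum-cost mix takes nothing from canola meal, cassava meal, oat hulls — only cottonseed meal. There the crude protein constraint is tight.
That vertex is x2 = 1.814.
Hence cost = 0.29·1.814 = £0.52606.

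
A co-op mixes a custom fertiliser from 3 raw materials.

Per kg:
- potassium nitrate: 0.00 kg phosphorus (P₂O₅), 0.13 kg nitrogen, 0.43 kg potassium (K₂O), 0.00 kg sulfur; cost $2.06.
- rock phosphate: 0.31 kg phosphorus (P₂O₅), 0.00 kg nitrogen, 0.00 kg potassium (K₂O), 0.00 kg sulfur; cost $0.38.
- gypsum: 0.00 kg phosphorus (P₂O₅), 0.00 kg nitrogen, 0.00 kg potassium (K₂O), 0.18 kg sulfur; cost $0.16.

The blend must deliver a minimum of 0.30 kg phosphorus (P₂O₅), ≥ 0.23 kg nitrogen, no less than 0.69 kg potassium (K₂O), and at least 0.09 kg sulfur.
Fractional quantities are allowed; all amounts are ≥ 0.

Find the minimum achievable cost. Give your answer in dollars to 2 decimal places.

Treat it as an LP. Let x1 = kg of potassium nitrate, x2 = kg of rock phosphate, x3 = kg of gypsum.
Minimise 2.06x1 + 0.38x2 + 0.16x3 s.t.:
  0.31x2 ≥ 0.3   (phosphorus (P₂O₅))
  0.13x1 ≥ 0.23   (nitrogen)
  0.43x1 ≥ 0.69   (potassium (K₂O))
  0.18x3 ≥ 0.09   (sulfur)
  x1, x2, x3 ≥ 0.
All 3 inputs are positive at the optimum. Binding constraints: phosphorus (P₂O₅), nitrogen, sulfur.
That vertex is x1 = 1.769, x2 = 0.9677, x3 = 0.5.
Objective = 2.06·1.769 + 0.38·0.9677 + 0.16·0.5 = 4.0919.

$4.09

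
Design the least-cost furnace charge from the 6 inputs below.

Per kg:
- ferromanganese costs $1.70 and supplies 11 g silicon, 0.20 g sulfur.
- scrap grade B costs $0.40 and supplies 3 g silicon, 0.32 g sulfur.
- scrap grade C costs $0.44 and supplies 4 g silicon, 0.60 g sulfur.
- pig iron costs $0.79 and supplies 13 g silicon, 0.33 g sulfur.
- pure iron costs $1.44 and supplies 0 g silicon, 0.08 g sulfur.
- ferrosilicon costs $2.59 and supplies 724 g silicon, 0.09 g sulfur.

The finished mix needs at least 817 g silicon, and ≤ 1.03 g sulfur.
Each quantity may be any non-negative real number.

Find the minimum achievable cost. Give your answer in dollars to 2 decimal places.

$2.92

This is a linear program. Let x1 = kg of ferromanganese, x2 = kg of scrap grade B, x3 = kg of scrap grade C, x4 = kg of pig iron, x5 = kg of pure iron, x6 = kg of ferrosilicon.
Minimize 1.7x1 + 0.4x2 + 0.44x3 + 0.79x4 + 1.44x5 + 2.59x6 s.t.:
  11x1 + 3x2 + 4x3 + 13x4 + 724x6 ≥ 817   (silicon)
  0.2x1 + 0.32x2 + 0.6x3 + 0.33x4 + 0.08x5 + 0.09x6 ≤ 1.03   (sulfur)
  x1, x2, x3, x4, x5, x6 ≥ 0.
The minimum-cost mix takes nothing from ferromanganese, scrap grade B, scrap grade C, pig iron, pure iron — only ferrosilicon. There the silicon constraint is tight.
So ferrosilicon = 1.128 kg.
Cost = 2.59·1.128 = 2.9215.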